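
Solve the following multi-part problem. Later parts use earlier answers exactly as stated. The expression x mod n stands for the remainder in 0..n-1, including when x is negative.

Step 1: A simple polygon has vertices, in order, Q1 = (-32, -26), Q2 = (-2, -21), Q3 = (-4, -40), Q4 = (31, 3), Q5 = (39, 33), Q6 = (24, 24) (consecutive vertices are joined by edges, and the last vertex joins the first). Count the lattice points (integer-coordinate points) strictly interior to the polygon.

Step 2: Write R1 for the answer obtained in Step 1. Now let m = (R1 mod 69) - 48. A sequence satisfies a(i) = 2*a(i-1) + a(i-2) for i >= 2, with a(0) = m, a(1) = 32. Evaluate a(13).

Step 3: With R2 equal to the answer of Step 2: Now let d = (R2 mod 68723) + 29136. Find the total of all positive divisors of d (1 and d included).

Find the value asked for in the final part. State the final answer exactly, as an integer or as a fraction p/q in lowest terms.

Step 1: cross terms: (-32*-21 - -2*-26)=620, (-2*-40 - -4*-21)=-4, (-4*3 - 31*-40)=1228, (31*33 - 39*3)=906, (39*24 - 24*33)=144, (24*-26 - -32*24)=144; twice the area = |3038| = 3038; area = 1519; boundary points = 5 + 1 + 1 + 2 + 3 + 2 = 14; strictly interior points = area - boundary/2 + 1 = 1513; answer 1513
Step 2: R1 = 1513; m = 16; a(2) = 2*(32) + 1*(16) = 80; iterating: a(2)=80, a(3)=192, a(4)=464, a(5)=1120, a(6)=2704, a(7)=6528, a(8)=15760, a(9)=38048, a(10)=91856, a(11)=221760, a(12)=535376, a(13)=1292512; answer 1292512
Step 3: R2 = 1292512; d = 84634; 84634 = 2 * 11 * 3847; sigma = (1 + 2) * (1 + 11) * (1 + 3847) = 3 * 12 * 3848 = 138528; answer 138528

138528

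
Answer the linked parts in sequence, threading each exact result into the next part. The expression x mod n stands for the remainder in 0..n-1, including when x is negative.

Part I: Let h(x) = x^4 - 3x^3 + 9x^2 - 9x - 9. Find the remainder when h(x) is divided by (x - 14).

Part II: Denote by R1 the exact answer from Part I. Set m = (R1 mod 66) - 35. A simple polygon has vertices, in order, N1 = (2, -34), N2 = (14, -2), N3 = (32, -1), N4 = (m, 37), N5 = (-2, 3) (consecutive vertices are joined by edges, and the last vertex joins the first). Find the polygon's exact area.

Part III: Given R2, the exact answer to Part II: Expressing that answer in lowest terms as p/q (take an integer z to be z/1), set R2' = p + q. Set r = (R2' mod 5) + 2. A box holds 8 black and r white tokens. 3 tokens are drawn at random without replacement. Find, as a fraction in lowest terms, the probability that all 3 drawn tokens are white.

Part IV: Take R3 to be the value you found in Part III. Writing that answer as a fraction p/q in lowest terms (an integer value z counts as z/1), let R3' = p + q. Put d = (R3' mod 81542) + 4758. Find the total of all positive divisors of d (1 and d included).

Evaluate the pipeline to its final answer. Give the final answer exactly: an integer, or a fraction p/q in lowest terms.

Part I: remainder = value at the root: 1*(14)^4 - 3*(14)^3 + 9*(14)^2 - 9*(14)^1 - 9 = (38416) + (-8232) + (1764) + (-126) + (-9) = 31813; answer 31813
Part II: R1 = 31813; m = -34; cross terms: (2*-2 - 14*-34)=472, (14*-1 - 32*-2)=50, (32*37 - -34*-1)=1150, (-34*3 - -2*37)=-28, (-2*-34 - 2*3)=62; twice the area = |1706| = 1706; area = 853; answer 853
Part III: R2 = 853; threaded value p + q = 854; r = 6; total draws C(14,3) = 364; favorable C(6,3) = 20; P = 5/91; answer 5/91
Part IV: R3 = 5/91; threaded value p + q = 96; d = 4854; 4854 = 2 * 3 * 809; sigma = (1 + 2) * (1 + 3) * (1 + 809) = 3 * 4 * 810 = 9720; answer 9720

9720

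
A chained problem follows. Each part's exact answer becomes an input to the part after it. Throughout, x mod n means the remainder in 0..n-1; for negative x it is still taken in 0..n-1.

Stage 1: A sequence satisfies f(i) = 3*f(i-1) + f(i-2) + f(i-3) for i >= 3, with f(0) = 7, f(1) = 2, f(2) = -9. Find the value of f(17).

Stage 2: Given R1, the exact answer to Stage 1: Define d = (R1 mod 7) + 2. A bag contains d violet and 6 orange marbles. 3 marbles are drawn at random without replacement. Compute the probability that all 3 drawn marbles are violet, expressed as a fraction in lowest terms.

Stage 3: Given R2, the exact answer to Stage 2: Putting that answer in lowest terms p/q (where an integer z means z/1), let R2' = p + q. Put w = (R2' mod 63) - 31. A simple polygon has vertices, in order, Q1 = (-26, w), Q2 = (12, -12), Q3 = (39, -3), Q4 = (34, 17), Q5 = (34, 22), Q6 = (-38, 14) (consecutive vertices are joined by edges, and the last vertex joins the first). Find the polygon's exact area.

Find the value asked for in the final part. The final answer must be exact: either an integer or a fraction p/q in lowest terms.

Stage 1: f(3) = 3*(-9) + 1*(2) + 1*(7) = -18; iterating: f(3)=-18, f(4)=-61, f(5)=-210, f(6)=-709, f(7)=-2398, f(8)=-8113, f(9)=-27446, f(10)=-92849, f(11)=-314106, f(12)=-1062613, f(13)=-3594794, f(14)=-12161101, f(15)=-41140710, f(16)=-139178025, f(17)=-470835886; answer -470835886
Stage 2: R1 = -470835886; d = 6; total draws C(12,3) = 220; favorable C(6,3) = 20; P = 1/11; answer 1/11
Stage 3: R2 = 1/11; threaded value p + q = 12; w = -19; cross terms: (-26*-12 - 12*-19)=540, (12*-3 - 39*-12)=432, (39*17 - 34*-3)=765, (34*22 - 34*17)=170, (34*14 - -38*22)=1312, (-38*-19 - -26*14)=1086; twice the area = |4305| = 4305; area = 4305/2; answer 4305/2

4305/2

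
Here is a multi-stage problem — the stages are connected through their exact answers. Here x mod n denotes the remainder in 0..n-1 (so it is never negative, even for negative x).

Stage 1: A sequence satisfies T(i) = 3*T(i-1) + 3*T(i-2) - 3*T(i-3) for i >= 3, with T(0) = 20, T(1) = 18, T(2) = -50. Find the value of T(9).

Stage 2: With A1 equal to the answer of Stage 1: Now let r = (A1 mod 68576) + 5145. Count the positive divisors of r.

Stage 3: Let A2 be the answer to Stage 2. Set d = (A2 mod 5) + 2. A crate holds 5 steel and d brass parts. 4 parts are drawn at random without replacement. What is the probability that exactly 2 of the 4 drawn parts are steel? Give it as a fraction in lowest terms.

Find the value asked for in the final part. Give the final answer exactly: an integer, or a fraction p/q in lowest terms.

10/21

Stage 1: T(3) = 3*(-50) + 3*(18) - 3*(20) = -156; iterating: T(3)=-156, T(4)=-672, T(5)=-2334, T(6)=-8550, T(7)=-30636, T(8)=-110556, T(9)=-397926; answer -397926
Stage 2: A1 = -397926; r = 18675; 18675 = 3^2 * 5^2 * 83; number of divisors = (2+1) * (2+1) * (1+1) = 18; answer 18
Stage 3: A2 = 18; d = 5; total draws C(10,4) = 210; favorable C(5,2)*C(5,2) = 100; P = 10/21; answer 10/21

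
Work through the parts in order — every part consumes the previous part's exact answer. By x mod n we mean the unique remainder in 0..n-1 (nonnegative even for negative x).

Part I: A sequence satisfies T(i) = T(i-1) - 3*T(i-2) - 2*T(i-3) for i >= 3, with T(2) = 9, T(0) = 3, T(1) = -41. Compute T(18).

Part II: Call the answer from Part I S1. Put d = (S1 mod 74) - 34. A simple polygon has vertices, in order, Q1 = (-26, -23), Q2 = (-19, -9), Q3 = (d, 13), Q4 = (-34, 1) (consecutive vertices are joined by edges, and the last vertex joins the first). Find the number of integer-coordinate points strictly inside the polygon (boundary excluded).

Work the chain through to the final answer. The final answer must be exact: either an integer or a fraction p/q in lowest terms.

Part I: T(3) = 1*(9) - 3*(-41) - 2*(3) = 126; iterating: T(3)=126, T(4)=181, T(5)=-215, T(6)=-1010, T(7)=-727, T(8)=2733, T(9)=6934, T(10)=189, T(11)=-26079, T(12)=-40514, T(13)=37345, T(14)=211045, T(15)=180038, T(16)=-527787, T(17)=-1489991, T(18)=-266706; answer -266706
Part II: S1 = -266706; d = 30; cross terms: (-26*-9 - -19*-23)=-203, (-19*13 - 30*-9)=23, (30*1 - -34*13)=472, (-34*-23 - -26*1)=808; twice the area = |1100| = 1100; area = 550; boundary points = 7 + 1 + 4 + 8 = 20; strictly interior points = area - boundary/2 + 1 = 541; answer 541

541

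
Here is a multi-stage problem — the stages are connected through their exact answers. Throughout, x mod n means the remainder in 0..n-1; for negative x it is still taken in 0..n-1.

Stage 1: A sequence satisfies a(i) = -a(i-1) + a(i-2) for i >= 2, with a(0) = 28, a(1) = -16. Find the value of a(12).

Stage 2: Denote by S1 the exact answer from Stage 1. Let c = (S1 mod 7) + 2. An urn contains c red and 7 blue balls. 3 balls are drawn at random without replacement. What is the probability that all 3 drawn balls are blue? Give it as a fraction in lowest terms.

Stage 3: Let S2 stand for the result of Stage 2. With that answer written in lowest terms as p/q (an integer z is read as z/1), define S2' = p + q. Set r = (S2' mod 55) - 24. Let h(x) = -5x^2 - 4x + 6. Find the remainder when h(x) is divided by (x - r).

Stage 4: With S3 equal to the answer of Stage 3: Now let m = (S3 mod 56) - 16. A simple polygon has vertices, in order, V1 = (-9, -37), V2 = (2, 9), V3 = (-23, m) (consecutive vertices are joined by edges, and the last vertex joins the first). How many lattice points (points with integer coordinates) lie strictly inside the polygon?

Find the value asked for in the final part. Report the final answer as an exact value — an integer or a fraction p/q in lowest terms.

508

Stage 1: a(2) = -1*(-16) + 1*(28) = 44; iterating: a(2)=44, a(3)=-60, a(4)=104, a(5)=-164, a(6)=268, a(7)=-432, a(8)=700, a(9)=-1132, a(10)=1832, a(11)=-2964, a(12)=4796; answer 4796
Stage 2: S1 = 4796; c = 3; total draws C(10,3) = 120; favorable C(7,3) = 35; P = 7/24; answer 7/24
Stage 3: S2 = 7/24; threaded value p + q = 31; r = 7; remainder = value at the root: -5*(7)^2 - 4*(7)^1 + 6 = (-245) + (-28) + (6) = -267; answer -267
Stage 4: S3 = -267; m = -3; cross terms: (-9*9 - 2*-37)=-7, (2*-3 - -23*9)=201, (-23*-37 - -9*-3)=824; twice the area = |1018| = 1018; area = 509; boundary points = 1 + 1 + 2 = 4; strictly interior points = area - boundary/2 + 1 = 508; answer 508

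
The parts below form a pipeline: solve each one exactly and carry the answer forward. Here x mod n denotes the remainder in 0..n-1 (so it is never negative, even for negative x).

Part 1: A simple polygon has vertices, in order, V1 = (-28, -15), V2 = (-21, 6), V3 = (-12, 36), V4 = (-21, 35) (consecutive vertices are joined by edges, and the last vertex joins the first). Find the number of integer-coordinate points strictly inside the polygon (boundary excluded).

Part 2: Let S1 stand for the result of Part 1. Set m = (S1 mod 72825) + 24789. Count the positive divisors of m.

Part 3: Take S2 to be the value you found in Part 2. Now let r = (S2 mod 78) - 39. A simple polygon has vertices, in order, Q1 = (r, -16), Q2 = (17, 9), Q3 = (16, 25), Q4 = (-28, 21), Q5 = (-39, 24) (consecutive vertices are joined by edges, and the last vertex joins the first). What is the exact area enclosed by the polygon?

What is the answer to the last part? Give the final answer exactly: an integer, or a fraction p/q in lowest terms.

2705/2

Part 1: cross terms: (-28*6 - -21*-15)=-483, (-21*36 - -12*6)=-684, (-12*35 - -21*36)=336, (-21*-15 - -28*35)=1295; twice the area = |464| = 464; area = 232; boundary points = 7 + 3 + 1 + 1 = 12; strictly interior points = area - boundary/2 + 1 = 227; answer 227
Part 2: S1 = 227; m = 25016; 25016 = 2^3 * 53 * 59; number of divisors = (3+1) * (1+1) * (1+1) = 16; answer 16
Part 3: S2 = 16; r = -23; cross terms: (-23*9 - 17*-16)=65, (17*25 - 16*9)=281, (16*21 - -28*25)=1036, (-28*24 - -39*21)=147, (-39*-16 - -23*24)=1176; twice the area = |2705| = 2705; area = 2705/2; answer 2705/2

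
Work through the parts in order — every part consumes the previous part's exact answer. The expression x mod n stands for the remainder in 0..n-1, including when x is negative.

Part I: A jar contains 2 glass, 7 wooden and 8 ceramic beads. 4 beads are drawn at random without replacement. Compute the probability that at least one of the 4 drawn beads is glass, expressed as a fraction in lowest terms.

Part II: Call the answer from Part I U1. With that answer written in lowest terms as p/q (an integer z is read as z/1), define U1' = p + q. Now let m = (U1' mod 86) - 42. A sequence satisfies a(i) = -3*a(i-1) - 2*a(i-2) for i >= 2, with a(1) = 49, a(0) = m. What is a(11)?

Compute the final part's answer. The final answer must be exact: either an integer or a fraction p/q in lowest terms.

Part I: total draws C(17,4) = 2380; complement C(15,4) = 1365; favorable 2380 - 1365 = 1015; P = 29/68; answer 29/68
Part II: U1 = 29/68; threaded value p + q = 97; m = -31; a(2) = -3*(49) - 2*(-31) = -85; iterating: a(2)=-85, a(3)=157, a(4)=-301, a(5)=589, a(6)=-1165, a(7)=2317, a(8)=-4621, a(9)=9229, a(10)=-18445, a(11)=36877; answer 36877

36877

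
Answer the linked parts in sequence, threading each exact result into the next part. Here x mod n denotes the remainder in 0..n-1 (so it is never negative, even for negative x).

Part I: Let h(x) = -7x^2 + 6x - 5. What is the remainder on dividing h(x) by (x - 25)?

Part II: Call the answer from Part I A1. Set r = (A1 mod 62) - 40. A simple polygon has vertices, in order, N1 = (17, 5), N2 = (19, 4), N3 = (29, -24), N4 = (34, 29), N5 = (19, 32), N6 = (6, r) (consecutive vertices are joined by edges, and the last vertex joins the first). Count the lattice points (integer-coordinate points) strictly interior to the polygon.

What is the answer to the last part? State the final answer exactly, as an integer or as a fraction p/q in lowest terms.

721

Part I: remainder = value at the root: -7*(25)^2 + 6*(25)^1 - 5 = (-4375) + (150) + (-5) = -4230; answer -4230
Part II: A1 = -4230; r = 8; cross terms: (17*4 - 19*5)=-27, (19*-24 - 29*4)=-572, (29*29 - 34*-24)=1657, (34*32 - 19*29)=537, (19*8 - 6*32)=-40, (6*5 - 17*8)=-106; twice the area = |1449| = 1449; area = 1449/2; boundary points = 1 + 2 + 1 + 3 + 1 + 1 = 9; strictly interior points = area - boundary/2 + 1 = 721; answer 721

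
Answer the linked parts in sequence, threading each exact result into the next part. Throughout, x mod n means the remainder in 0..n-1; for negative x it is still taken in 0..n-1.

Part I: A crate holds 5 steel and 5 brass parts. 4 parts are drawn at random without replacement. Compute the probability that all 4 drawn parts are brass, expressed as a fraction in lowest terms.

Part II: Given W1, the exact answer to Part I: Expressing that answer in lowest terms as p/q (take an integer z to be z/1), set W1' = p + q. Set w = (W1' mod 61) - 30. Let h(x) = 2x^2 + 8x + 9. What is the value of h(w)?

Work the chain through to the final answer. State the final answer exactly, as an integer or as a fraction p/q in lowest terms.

451

Part I: total draws C(10,4) = 210; favorable C(5,4) = 5; P = 1/42; answer 1/42
Part II: W1 = 1/42; threaded value p + q = 43; w = 13; 2*(13)^2 + 8*(13)^1 + 9 = (338) + (104) + (9) = 451; answer 451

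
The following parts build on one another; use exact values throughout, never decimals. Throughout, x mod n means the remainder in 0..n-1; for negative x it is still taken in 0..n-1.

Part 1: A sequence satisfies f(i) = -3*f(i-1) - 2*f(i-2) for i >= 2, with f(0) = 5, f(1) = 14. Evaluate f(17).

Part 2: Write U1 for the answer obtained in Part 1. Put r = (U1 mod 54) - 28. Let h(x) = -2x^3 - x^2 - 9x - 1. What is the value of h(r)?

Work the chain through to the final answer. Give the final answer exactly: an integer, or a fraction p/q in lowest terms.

29

Part 1: f(2) = -3*(14) - 2*(5) = -52; iterating: f(2)=-52, f(3)=128, f(4)=-280, f(5)=584, f(6)=-1192, f(7)=2408, f(8)=-4840, f(9)=9704, f(10)=-19432, f(11)=38888, f(12)=-77800, f(13)=155624, f(14)=-311272, f(15)=622568, f(16)=-1245160, f(17)=2490344; answer 2490344
Part 2: U1 = 2490344; r = -2; -2*(-2)^3 - 1*(-2)^2 - 9*(-2)^1 - 1 = (16) + (-4) + (18) + (-1) = 29; answer 29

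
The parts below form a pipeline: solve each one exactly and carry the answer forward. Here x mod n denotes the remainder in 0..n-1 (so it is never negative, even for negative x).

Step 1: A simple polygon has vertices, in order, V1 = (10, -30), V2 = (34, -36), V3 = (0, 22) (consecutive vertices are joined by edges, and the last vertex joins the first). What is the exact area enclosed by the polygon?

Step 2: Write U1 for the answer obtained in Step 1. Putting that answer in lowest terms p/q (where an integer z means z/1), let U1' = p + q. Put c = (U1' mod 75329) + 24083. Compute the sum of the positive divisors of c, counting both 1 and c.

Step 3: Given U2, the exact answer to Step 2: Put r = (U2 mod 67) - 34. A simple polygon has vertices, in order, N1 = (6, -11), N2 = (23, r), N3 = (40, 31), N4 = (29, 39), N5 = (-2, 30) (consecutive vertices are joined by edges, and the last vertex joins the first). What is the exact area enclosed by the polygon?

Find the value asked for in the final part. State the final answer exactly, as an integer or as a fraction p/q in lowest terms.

2893/2

Step 1: cross terms: (10*-36 - 34*-30)=660, (34*22 - 0*-36)=748, (0*-30 - 10*22)=-220; twice the area = |1188| = 1188; area = 594; answer 594
Step 2: U1 = 594; threaded value p + q = 595; c = 24678; 24678 = 2 * 3^3 * 457; sigma = (1 + 2) * (1 + 3 + 9 + 27) * (1 + 457) = 3 * 40 * 458 = 54960; answer 54960
Step 3: U2 = 54960; r = -14; cross terms: (6*-14 - 23*-11)=169, (23*31 - 40*-14)=1273, (40*39 - 29*31)=661, (29*30 - -2*39)=948, (-2*-11 - 6*30)=-158; twice the area = |2893| = 2893; area = 2893/2; answer 2893/2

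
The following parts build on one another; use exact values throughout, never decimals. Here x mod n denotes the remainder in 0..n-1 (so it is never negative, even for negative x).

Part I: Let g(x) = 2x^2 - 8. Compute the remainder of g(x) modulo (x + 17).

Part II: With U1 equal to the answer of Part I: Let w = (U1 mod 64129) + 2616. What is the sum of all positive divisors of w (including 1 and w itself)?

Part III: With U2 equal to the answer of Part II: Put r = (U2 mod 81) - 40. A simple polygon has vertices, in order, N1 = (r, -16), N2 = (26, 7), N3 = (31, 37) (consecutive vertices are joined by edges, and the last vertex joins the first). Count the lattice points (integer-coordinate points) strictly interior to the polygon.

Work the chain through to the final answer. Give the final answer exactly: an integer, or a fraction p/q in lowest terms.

Part I: remainder = value at the root: 2*(-17)^2 - 8 = (578) + (-8) = 570; answer 570
Part II: U1 = 570; w = 3186; 3186 = 2 * 3^3 * 59; sigma = (1 + 2) * (1 + 3 + 9 + 27) * (1 + 59) = 3 * 40 * 60 = 7200; answer 7200
Part III: U2 = 7200; r = 32; cross terms: (32*7 - 26*-16)=640, (26*37 - 31*7)=745, (31*-16 - 32*37)=-1680; twice the area = |-295| = 295; area = 295/2; boundary points = 1 + 5 + 1 = 7; strictly interior points = area - boundary/2 + 1 = 145; answer 145

145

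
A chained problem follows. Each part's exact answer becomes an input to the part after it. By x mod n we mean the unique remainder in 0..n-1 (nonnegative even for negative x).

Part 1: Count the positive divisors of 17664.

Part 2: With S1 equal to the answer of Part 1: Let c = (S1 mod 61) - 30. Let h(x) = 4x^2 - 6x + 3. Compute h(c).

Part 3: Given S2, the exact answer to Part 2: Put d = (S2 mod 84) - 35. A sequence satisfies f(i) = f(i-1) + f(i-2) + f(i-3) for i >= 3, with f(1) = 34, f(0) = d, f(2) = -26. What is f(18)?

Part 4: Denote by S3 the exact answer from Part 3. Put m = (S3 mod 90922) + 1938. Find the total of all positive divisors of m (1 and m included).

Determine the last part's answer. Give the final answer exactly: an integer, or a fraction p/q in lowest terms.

Part 1: 17664 = 2^8 * 3 * 23; number of divisors = (8+1) * (1+1) * (1+1) = 36; answer 36
Part 2: S1 = 36; c = 6; 4*(6)^2 - 6*(6)^1 + 3 = (144) + (-36) + (3) = 111; answer 111
Part 3: S2 = 111; d = -8; f(3) = 1*(-26) + 1*(34) + 1*(-8) = 0; iterating: f(3)=0, f(4)=8, f(5)=-18, f(6)=-10, f(7)=-20, f(8)=-48, f(9)=-78, f(10)=-146, f(11)=-272, f(12)=-496, f(13)=-914, f(14)=-1682, f(15)=-3092, f(16)=-5688, f(17)=-10462, f(18)=-19242; answer -19242
Part 4: S3 = -19242; m = 73618; 73618 = 2 * 36809; sigma = (1 + 2) * (1 + 36809) = 3 * 36810 = 110430; answer 110430

110430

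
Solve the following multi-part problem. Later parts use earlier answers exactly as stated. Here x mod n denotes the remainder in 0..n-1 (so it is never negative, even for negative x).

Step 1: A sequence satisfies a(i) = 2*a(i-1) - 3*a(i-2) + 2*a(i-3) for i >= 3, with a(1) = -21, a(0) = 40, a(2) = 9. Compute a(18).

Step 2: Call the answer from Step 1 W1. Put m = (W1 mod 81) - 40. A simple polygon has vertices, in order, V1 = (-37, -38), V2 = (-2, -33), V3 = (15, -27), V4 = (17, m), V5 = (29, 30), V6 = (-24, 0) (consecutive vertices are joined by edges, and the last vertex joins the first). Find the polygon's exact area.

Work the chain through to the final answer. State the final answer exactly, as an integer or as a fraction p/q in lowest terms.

4519/2

Step 1: a(3) = 2*(9) - 3*(-21) + 2*(40) = 161; iterating: a(3)=161, a(4)=253, a(5)=41, a(6)=-355, a(7)=-327, a(8)=493, a(9)=1257, a(10)=381, a(11)=-2023, a(12)=-2675, a(13)=1481, a(14)=6941, a(15)=4089, a(16)=-9683, a(17)=-17751, a(18)=1725; answer 1725
Step 2: W1 = 1725; m = -16; cross terms: (-37*-33 - -2*-38)=1145, (-2*-27 - 15*-33)=549, (15*-16 - 17*-27)=219, (17*30 - 29*-16)=974, (29*0 - -24*30)=720, (-24*-38 - -37*0)=912; twice the area = |4519| = 4519; area = 4519/2; answer 4519/2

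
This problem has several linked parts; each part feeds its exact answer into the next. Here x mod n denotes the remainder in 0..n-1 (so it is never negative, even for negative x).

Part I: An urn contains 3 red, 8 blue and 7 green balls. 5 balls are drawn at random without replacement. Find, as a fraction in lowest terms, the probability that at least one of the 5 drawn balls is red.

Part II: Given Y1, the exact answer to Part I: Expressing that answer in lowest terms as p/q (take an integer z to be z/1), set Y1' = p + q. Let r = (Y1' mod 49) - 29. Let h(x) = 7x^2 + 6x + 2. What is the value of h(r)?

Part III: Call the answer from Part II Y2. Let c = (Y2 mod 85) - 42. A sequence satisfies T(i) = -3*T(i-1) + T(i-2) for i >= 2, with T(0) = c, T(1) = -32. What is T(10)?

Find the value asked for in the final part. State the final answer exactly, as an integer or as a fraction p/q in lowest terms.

1435634

Part I: total draws C(18,5) = 8568; complement C(15,5) = 3003; favorable 8568 - 3003 = 5565; P = 265/408; answer 265/408
Part II: Y1 = 265/408; threaded value p + q = 673; r = 7; 7*(7)^2 + 6*(7)^1 + 2 = (343) + (42) + (2) = 387; answer 387
Part III: Y2 = 387; c = 5; T(2) = -3*(-32) + 1*(5) = 101; iterating: T(2)=101, T(3)=-335, T(4)=1106, T(5)=-3653, T(6)=12065, T(7)=-39848, T(8)=131609, T(9)=-434675, T(10)=1435634; answer 1435634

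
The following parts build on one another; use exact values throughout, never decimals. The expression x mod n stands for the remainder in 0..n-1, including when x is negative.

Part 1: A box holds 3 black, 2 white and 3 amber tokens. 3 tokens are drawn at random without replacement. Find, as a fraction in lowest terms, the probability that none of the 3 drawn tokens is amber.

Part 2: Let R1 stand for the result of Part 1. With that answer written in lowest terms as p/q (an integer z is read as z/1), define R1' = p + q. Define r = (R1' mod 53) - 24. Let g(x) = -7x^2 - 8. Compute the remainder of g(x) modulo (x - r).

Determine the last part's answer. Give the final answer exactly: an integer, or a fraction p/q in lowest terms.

Part 1: total draws C(8,3) = 56; favorable C(5,3) = 10; P = 5/28; answer 5/28
Part 2: R1 = 5/28; threaded value p + q = 33; r = 9; remainder = value at the root: -7*(9)^2 - 8 = (-567) + (-8) = -575; answer -575

-575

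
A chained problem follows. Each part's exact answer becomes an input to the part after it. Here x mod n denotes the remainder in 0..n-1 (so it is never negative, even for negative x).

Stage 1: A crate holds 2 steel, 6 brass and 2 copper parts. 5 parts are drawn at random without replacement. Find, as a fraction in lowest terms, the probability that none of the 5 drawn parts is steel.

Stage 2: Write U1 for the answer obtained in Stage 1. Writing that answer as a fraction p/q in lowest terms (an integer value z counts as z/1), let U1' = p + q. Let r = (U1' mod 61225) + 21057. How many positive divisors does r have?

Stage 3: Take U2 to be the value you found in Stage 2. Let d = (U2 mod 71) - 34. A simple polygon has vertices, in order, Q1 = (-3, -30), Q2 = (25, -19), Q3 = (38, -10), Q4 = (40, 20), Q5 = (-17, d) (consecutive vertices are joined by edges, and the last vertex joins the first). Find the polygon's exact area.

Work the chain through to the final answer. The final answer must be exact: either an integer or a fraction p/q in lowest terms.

2343/2

Stage 1: total draws C(10,5) = 252; favorable C(8,5) = 56; P = 2/9; answer 2/9
Stage 2: U1 = 2/9; threaded value p + q = 11; r = 21068; 21068 = 2^2 * 23 * 229; number of divisors = (2+1) * (1+1) * (1+1) = 12; answer 12
Stage 3: U2 = 12; d = -22; cross terms: (-3*-19 - 25*-30)=807, (25*-10 - 38*-19)=472, (38*20 - 40*-10)=1160, (40*-22 - -17*20)=-540, (-17*-30 - -3*-22)=444; twice the area = |2343| = 2343; area = 2343/2; answer 2343/2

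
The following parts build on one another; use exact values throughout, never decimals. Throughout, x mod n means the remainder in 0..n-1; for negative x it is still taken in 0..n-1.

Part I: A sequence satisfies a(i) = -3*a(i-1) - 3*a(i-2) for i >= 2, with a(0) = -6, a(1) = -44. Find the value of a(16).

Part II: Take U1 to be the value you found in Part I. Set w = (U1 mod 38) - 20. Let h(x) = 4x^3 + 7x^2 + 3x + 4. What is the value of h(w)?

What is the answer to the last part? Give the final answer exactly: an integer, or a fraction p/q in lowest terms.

7960

Part I: a(2) = -3*(-44) - 3*(-6) = 150; iterating: a(2)=150, a(3)=-318, a(4)=504, a(5)=-558, a(6)=162, a(7)=1188, a(8)=-4050, a(9)=8586, a(10)=-13608, a(11)=15066, a(12)=-4374, a(13)=-32076, a(14)=109350, a(15)=-231822, a(16)=367416; answer 367416
Part II: U1 = 367416; w = 12; 4*(12)^3 + 7*(12)^2 + 3*(12)^1 + 4 = (6912) + (1008) + (36) + (4) = 7960; answer 7960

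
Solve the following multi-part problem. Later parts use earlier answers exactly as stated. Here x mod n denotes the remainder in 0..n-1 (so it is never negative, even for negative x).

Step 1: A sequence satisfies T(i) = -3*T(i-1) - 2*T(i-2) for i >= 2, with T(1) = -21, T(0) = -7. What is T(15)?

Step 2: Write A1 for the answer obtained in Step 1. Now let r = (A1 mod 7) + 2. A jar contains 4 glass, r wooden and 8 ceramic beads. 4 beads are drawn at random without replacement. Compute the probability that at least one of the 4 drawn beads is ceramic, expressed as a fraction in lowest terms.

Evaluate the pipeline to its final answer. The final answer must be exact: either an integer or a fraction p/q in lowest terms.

986/1001

Step 1: T(2) = -3*(-21) - 2*(-7) = 77; iterating: T(2)=77, T(3)=-189, T(4)=413, T(5)=-861, T(6)=1757, T(7)=-3549, T(8)=7133, T(9)=-14301, T(10)=28637, T(11)=-57309, T(12)=114653, T(13)=-229341, T(14)=458717, T(15)=-917469; answer -917469
Step 2: A1 = -917469; r = 2; total draws C(14,4) = 1001; complement C(6,4) = 15; favorable 1001 - 15 = 986; P = 986/1001; answer 986/1001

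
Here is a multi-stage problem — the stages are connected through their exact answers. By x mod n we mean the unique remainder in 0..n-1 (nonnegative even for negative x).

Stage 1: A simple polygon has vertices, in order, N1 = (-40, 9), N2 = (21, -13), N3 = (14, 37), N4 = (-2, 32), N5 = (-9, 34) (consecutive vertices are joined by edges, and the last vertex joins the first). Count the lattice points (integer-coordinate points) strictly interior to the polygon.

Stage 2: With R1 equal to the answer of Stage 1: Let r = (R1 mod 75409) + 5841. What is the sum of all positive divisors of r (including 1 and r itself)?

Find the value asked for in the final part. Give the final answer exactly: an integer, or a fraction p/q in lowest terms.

9000

Stage 1: cross terms: (-40*-13 - 21*9)=331, (21*37 - 14*-13)=959, (14*32 - -2*37)=522, (-2*34 - -9*32)=220, (-9*9 - -40*34)=1279; twice the area = |3311| = 3311; area = 3311/2; boundary points = 1 + 1 + 1 + 1 + 1 = 5; strictly interior points = area - boundary/2 + 1 = 1654; answer 1654
Stage 2: R1 = 1654; r = 7495; 7495 = 5 * 1499; sigma = (1 + 5) * (1 + 1499) = 6 * 1500 = 9000; answer 9000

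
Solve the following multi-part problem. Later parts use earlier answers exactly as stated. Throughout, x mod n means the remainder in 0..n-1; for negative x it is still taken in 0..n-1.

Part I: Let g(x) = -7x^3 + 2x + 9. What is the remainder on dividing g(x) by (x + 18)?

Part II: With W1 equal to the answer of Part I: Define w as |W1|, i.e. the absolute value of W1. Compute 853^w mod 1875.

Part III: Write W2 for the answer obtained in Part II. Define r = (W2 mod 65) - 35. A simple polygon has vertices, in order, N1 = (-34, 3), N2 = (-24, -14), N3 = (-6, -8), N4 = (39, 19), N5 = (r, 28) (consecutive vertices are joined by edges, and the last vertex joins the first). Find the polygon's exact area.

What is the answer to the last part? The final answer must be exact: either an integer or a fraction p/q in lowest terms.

1585

Part I: remainder = value at the root: -7*(-18)^3 + 2*(-18)^1 + 9 = (40824) + (-36) + (9) = 40797; answer 40797
Part II: W1 = 40797; w = 40797; squarings mod 1875: 853^1=853, 853^2=109, 853^4=631, 853^8=661, 853^16=46, 853^32=241, 853^64=1831, 853^128=61, 853^256=1846, 853^512=841, 853^1024=406, 853^2048=1711, 853^4096=646, 853^8192=1066, 853^16384=106, 853^32768=1861; 853^40797 = 853^1 * 853^4 * 853^8 * 853^16 * 853^64 * 853^256 * 853^512 * 853^1024 * 853^2048 * 853^4096 * 853^32768 = 538 (mod 1875); answer 538
Part III: W2 = 538; r = -17; cross terms: (-34*-14 - -24*3)=548, (-24*-8 - -6*-14)=108, (-6*19 - 39*-8)=198, (39*28 - -17*19)=1415, (-17*3 - -34*28)=901; twice the area = |3170| = 3170; area = 1585; answer 1585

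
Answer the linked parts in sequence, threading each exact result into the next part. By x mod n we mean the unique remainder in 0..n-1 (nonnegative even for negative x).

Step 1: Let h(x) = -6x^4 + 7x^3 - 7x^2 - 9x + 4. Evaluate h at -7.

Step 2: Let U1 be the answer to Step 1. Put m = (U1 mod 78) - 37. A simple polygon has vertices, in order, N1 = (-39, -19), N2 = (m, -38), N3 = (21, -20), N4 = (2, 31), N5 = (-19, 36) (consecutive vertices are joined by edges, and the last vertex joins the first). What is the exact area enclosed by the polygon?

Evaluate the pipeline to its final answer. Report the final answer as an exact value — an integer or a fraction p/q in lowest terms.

5357/2

Step 1: -6*(-7)^4 + 7*(-7)^3 - 7*(-7)^2 - 9*(-7)^1 + 4 = (-14406) + (-2401) + (-343) + (63) + (4) = -17083; answer -17083
Step 2: U1 = -17083; m = 40; cross terms: (-39*-38 - 40*-19)=2242, (40*-20 - 21*-38)=-2, (21*31 - 2*-20)=691, (2*36 - -19*31)=661, (-19*-19 - -39*36)=1765; twice the area = |5357| = 5357; area = 5357/2; answer 5357/2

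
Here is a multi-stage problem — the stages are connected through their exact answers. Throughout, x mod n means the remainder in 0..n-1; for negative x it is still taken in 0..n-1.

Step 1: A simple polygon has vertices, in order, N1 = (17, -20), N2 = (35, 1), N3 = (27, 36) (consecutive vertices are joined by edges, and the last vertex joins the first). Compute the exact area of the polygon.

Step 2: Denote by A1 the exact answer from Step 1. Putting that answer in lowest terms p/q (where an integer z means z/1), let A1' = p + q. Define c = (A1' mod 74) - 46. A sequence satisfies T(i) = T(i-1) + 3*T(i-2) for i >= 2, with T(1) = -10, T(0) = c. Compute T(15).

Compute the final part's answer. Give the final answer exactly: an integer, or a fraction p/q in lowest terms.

-2322232

Step 1: cross terms: (17*1 - 35*-20)=717, (35*36 - 27*1)=1233, (27*-20 - 17*36)=-1152; twice the area = |798| = 798; area = 399; answer 399
Step 2: A1 = 399; threaded value p + q = 400; c = -16; T(2) = 1*(-10) + 3*(-16) = -58; iterating: T(2)=-58, T(3)=-88, T(4)=-262, T(5)=-526, T(6)=-1312, T(7)=-2890, T(8)=-6826, T(9)=-15496, T(10)=-35974, T(11)=-82462, T(12)=-190384, T(13)=-437770, T(14)=-1008922, T(15)=-2322232; answer -2322232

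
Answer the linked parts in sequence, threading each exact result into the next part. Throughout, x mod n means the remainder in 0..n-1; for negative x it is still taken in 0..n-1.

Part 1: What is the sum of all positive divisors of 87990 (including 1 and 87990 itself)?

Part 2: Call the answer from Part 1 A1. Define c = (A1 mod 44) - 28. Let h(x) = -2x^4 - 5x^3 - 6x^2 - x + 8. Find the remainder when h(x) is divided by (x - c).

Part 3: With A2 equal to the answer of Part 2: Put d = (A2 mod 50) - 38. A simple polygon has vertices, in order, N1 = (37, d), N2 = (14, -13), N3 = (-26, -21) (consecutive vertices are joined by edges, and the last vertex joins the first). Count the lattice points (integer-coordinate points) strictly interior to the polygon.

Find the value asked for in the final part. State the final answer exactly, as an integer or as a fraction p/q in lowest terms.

Part 1: 87990 = 2 * 3 * 5 * 7 * 419; sigma = (1 + 2) * (1 + 3) * (1 + 5) * (1 + 7) * (1 + 419) = 3 * 4 * 6 * 8 * 420 = 241920; answer 241920
Part 2: A1 = 241920; c = -20; remainder = value at the root: -2*(-20)^4 - 5*(-20)^3 - 6*(-20)^2 - 1*(-20)^1 + 8 = (-320000) + (40000) + (-2400) + (20) + (8) = -282372; answer -282372
Part 3: A2 = -282372; d = -10; cross terms: (37*-13 - 14*-10)=-341, (14*-21 - -26*-13)=-632, (-26*-10 - 37*-21)=1037; twice the area = |64| = 64; area = 32; boundary points = 1 + 8 + 1 = 10; strictly interior points = area - boundary/2 + 1 = 28; answer 28

28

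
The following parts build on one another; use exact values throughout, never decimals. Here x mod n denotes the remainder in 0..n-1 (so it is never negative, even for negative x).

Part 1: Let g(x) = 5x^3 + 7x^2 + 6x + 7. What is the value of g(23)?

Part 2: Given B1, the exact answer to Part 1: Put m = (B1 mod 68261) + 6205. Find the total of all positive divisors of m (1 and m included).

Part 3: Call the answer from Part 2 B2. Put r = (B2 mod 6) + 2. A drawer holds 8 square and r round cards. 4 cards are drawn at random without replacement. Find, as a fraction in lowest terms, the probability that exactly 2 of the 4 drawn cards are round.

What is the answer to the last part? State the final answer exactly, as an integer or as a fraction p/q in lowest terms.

Part 1: 5*(23)^3 + 7*(23)^2 + 6*(23)^1 + 7 = (60835) + (3703) + (138) + (7) = 64683; answer 64683
Part 2: B1 = 64683; m = 70888; 70888 = 2^3 * 8861; sigma = (1 + 2 + 4 + 8) * (1 + 8861) = 15 * 8862 = 132930; answer 132930
Part 3: B2 = 132930; r = 2; total draws C(10,4) = 210; favorable C(2,2)*C(8,2) = 28; P = 2/15; answer 2/15

2/15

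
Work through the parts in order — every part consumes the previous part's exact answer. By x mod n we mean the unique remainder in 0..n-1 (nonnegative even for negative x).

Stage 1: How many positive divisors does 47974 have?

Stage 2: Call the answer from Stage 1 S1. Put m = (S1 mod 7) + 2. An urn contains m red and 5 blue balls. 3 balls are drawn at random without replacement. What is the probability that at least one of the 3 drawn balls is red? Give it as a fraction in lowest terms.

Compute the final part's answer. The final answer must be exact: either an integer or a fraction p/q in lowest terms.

21/22

Stage 1: 47974 = 2 * 17^2 * 83; number of divisors = (1+1) * (2+1) * (1+1) = 12; answer 12
Stage 2: S1 = 12; m = 7; total draws C(12,3) = 220; complement C(5,3) = 10; favorable 220 - 10 = 210; P = 21/22; answer 21/22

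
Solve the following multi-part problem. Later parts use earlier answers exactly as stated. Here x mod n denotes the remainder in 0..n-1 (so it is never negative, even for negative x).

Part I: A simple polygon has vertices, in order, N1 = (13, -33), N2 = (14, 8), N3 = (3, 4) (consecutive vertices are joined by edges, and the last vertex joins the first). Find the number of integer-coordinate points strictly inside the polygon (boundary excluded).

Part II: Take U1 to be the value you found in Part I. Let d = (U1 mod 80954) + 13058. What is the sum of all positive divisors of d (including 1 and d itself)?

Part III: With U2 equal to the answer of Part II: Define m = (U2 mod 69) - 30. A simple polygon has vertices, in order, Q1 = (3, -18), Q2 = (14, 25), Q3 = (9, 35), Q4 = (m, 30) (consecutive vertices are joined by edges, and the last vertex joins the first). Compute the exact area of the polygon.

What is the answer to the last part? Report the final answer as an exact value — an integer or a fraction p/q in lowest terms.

Part I: cross terms: (13*8 - 14*-33)=566, (14*4 - 3*8)=32, (3*-33 - 13*4)=-151; twice the area = |447| = 447; area = 447/2; boundary points = 1 + 1 + 1 = 3; strictly interior points = area - boundary/2 + 1 = 223; answer 223
Part II: U1 = 223; d = 13281; 13281 = 3 * 19 * 233; sigma = (1 + 3) * (1 + 19) * (1 + 233) = 4 * 20 * 234 = 18720; answer 18720
Part III: U2 = 18720; m = -9; cross terms: (3*25 - 14*-18)=327, (14*35 - 9*25)=265, (9*30 - -9*35)=585, (-9*-18 - 3*30)=72; twice the area = |1249| = 1249; area = 1249/2; answer 1249/2

1249/2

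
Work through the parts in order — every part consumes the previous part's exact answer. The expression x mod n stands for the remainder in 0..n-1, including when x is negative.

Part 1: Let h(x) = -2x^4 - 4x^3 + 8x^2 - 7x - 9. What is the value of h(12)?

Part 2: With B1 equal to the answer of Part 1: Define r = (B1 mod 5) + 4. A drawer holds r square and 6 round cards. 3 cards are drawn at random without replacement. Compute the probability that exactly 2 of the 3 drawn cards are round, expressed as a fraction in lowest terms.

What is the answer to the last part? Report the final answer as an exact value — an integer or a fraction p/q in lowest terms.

Part 1: -2*(12)^4 - 4*(12)^3 + 8*(12)^2 - 7*(12)^1 - 9 = (-41472) + (-6912) + (1152) + (-84) + (-9) = -47325; answer -47325
Part 2: B1 = -47325; r = 4; total draws C(10,3) = 120; favorable C(6,2)*C(4,1) = 60; P = 1/2; answer 1/2

1/2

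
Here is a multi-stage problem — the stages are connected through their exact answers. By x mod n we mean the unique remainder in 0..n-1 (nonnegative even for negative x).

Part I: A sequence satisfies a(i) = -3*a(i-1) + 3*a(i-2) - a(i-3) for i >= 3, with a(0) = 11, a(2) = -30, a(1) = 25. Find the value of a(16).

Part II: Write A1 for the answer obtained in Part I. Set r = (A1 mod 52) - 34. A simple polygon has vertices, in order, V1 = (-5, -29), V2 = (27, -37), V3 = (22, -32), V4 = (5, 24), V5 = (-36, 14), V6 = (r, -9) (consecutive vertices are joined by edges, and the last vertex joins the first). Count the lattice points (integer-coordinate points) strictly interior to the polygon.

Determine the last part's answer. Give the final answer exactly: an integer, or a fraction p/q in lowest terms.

Part I: a(3) = -3*(-30) + 3*(25) - 1*(11) = 154; iterating: a(3)=154, a(4)=-577, a(5)=2223, a(6)=-8554, a(7)=32908, a(8)=-126609, a(9)=487105, a(10)=-1874050, a(11)=7210074, a(12)=-27739477, a(13)=106722703, a(14)=-410596614, a(15)=1579697428, a(16)=-6077604829; answer -6077604829
Part II: A1 = -6077604829; r = -31; cross terms: (-5*-37 - 27*-29)=968, (27*-32 - 22*-37)=-50, (22*24 - 5*-32)=688, (5*14 - -36*24)=934, (-36*-9 - -31*14)=758, (-31*-29 - -5*-9)=854; twice the area = |4152| = 4152; area = 2076; boundary points = 8 + 5 + 1 + 1 + 1 + 2 = 18; strictly interior points = area - boundary/2 + 1 = 2068; answer 2068

2068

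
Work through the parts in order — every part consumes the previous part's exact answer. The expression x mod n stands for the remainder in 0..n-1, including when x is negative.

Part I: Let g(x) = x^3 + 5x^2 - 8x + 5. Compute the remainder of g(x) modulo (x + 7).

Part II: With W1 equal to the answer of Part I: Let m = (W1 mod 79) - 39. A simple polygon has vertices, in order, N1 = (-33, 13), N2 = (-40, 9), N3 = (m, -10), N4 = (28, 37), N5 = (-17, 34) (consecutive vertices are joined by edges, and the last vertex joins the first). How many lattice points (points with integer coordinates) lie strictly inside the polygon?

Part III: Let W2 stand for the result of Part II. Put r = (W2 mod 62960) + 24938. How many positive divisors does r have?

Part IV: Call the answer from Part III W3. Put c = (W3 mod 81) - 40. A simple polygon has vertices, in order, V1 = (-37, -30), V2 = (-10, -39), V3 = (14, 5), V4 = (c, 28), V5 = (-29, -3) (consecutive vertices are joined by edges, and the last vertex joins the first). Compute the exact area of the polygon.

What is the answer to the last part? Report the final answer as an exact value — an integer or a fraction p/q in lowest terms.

1833

Part I: remainder = value at the root: 1*(-7)^3 + 5*(-7)^2 - 8*(-7)^1 + 5 = (-343) + (245) + (56) + (5) = -37; answer -37
Part II: W1 = -37; m = 3; cross terms: (-33*9 - -40*13)=223, (-40*-10 - 3*9)=373, (3*37 - 28*-10)=391, (28*34 - -17*37)=1581, (-17*13 - -33*34)=901; twice the area = |3469| = 3469; area = 3469/2; boundary points = 1 + 1 + 1 + 3 + 1 = 7; strictly interior points = area - boundary/2 + 1 = 1732; answer 1732
Part III: W2 = 1732; r = 26670; 26670 = 2 * 3 * 5 * 7 * 127; number of divisors = (1+1) * (1+1) * (1+1) * (1+1) * (1+1) = 32; answer 32
Part IV: W3 = 32; c = -8; cross terms: (-37*-39 - -10*-30)=1143, (-10*5 - 14*-39)=496, (14*28 - -8*5)=432, (-8*-3 - -29*28)=836, (-29*-30 - -37*-3)=759; twice the area = |3666| = 3666; area = 1833; answer 1833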